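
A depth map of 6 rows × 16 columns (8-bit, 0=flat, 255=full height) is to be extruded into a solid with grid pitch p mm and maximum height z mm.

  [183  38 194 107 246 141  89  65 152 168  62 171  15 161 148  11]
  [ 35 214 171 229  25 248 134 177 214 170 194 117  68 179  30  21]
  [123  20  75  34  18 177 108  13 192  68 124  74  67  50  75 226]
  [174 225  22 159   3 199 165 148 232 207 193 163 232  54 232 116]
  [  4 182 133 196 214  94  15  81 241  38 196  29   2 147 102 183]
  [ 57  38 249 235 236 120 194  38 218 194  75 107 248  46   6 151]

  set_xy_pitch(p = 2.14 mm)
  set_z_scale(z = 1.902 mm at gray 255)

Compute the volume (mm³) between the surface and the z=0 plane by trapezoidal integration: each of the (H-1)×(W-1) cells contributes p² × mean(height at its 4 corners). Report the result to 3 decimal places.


height_mm = gray/255 × 1.902; cell vol = 2.14² × mean(4 corners)
unit = 2.14² × 1.902 / (4×255) = 0.00853961 mm³ per gray-sum
row 0: Σ corner-gray over 15 cells = 8104  → 69.2050
row 1: Σ corner-gray over 15 cells = 6935  → 59.2222
row 2: Σ corner-gray over 15 cells = 7297  → 62.3135
row 3: Σ corner-gray over 15 cells = 8285  → 70.7506
row 4: Σ corner-gray over 15 cells = 7743  → 66.1222
Σ rows: total corner-gray = 38364  → 327.6135 mm³

327.613


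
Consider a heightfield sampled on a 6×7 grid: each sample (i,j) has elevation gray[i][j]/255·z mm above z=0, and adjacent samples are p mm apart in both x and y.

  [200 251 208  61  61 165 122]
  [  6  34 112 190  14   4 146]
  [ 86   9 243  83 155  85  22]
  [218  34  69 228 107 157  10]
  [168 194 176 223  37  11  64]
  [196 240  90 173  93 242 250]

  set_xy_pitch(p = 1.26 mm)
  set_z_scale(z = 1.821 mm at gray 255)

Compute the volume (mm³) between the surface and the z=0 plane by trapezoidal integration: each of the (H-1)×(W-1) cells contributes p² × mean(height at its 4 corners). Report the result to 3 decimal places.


height_mm = gray/255 × 1.821; cell vol = 1.26² × mean(4 corners)
unit = 1.26² × 1.821 / (4×255) = 0.00283433 mm³ per gray-sum
row 0: Σ corner-gray over 6 cells = 2674  → 7.5790
row 1: Σ corner-gray over 6 cells = 2118  → 6.0031
row 2: Σ corner-gray over 6 cells = 2676  → 7.5847
row 3: Σ corner-gray over 6 cells = 2932  → 8.3103
row 4: Σ corner-gray over 6 cells = 3636  → 10.3056
Σ rows: total corner-gray = 14036  → 39.7827 mm³

39.783


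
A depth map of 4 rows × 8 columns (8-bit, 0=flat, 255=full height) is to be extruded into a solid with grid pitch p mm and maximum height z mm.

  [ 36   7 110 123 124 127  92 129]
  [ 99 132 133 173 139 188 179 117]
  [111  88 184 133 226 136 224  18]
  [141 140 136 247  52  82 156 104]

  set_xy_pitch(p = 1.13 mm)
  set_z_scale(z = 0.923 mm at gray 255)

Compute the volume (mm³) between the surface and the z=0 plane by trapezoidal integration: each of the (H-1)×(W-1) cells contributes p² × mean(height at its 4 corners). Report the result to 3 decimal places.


height_mm = gray/255 × 0.923; cell vol = 1.13² × mean(4 corners)
unit = 1.13² × 0.923 / (4×255) = 0.00115547 mm³ per gray-sum
row 0: Σ corner-gray over 7 cells = 3435  → 3.9690
row 1: Σ corner-gray over 7 cells = 4215  → 4.8703
row 2: Σ corner-gray over 7 cells = 3982  → 4.6011
Σ rows: total corner-gray = 11632  → 13.4404 mm³

13.440


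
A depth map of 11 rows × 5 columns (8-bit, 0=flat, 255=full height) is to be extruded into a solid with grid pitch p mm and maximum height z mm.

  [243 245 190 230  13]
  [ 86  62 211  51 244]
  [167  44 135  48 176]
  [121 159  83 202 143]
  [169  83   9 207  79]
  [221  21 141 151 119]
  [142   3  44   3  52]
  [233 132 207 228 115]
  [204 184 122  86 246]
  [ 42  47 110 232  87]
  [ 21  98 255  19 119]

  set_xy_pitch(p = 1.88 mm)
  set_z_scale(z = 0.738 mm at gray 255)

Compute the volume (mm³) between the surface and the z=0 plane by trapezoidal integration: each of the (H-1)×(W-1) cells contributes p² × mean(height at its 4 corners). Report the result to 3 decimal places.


height_mm = gray/255 × 0.738; cell vol = 1.88² × mean(4 corners)
unit = 1.88² × 0.738 / (4×255) = 0.00255724 mm³ per gray-sum
row 0: Σ corner-gray over 4 cells = 2564  → 6.5568
row 1: Σ corner-gray over 4 cells = 1775  → 4.5391
row 2: Σ corner-gray over 4 cells = 1949  → 4.9841
row 3: Σ corner-gray over 4 cells = 1998  → 5.1094
row 4: Σ corner-gray over 4 cells = 1812  → 4.6337
row 5: Σ corner-gray over 4 cells = 1260  → 3.2221
row 6: Σ corner-gray over 4 cells = 1776  → 4.5417
row 7: Σ corner-gray over 4 cells = 2716  → 6.9455
row 8: Σ corner-gray over 4 cells = 2141  → 5.4751
row 9: Σ corner-gray over 4 cells = 1791  → 4.5800
Σ rows: total corner-gray = 19782  → 50.5874 mm³

50.587


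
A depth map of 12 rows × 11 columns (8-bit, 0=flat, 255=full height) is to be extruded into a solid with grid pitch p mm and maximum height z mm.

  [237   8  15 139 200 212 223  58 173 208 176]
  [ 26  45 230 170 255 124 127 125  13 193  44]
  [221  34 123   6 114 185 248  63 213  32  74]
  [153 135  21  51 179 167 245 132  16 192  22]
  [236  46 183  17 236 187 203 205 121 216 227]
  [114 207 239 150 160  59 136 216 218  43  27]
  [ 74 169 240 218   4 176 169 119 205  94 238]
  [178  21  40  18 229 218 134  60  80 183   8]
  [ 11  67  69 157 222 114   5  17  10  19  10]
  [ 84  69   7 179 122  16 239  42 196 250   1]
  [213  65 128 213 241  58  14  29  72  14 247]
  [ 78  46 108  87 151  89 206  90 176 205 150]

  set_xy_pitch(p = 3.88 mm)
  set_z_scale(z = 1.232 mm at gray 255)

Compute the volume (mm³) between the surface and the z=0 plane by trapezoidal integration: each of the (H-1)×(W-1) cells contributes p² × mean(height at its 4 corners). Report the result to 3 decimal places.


1000.248

height_mm = gray/255 × 1.232; cell vol = 3.88² × mean(4 corners)
unit = 3.88² × 1.232 / (4×255) = 0.0181834 mm³ per gray-sum
row 0: Σ corner-gray over 10 cells = 5519  → 100.3539
row 1: Σ corner-gray over 10 cells = 4965  → 90.2804
row 2: Σ corner-gray over 10 cells = 4782  → 86.9528
row 3: Σ corner-gray over 10 cells = 5742  → 104.4088
row 4: Σ corner-gray over 10 cells = 6288  → 114.3369
row 5: Σ corner-gray over 10 cells = 6097  → 110.8639
row 6: Σ corner-gray over 10 cells = 5252  → 95.4990
row 7: Σ corner-gray over 10 cells = 3533  → 64.2418
row 8: Σ corner-gray over 10 cells = 3706  → 67.3875
row 9: Σ corner-gray over 10 cells = 4453  → 80.9705
row 10: Σ corner-gray over 10 cells = 4672  → 84.9526
Σ rows: total corner-gray = 55009  → 1000.2481 mm³


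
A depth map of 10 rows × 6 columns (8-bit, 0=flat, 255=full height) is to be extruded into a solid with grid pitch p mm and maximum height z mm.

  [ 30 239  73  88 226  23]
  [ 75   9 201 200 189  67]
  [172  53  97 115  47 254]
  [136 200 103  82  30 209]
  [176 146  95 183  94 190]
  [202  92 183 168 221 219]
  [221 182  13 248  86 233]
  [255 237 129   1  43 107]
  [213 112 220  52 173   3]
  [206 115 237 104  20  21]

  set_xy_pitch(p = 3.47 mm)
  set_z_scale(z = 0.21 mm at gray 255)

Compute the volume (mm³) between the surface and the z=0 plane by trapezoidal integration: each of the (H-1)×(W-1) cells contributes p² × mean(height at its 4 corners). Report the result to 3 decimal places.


59.407

height_mm = gray/255 × 0.21; cell vol = 3.47² × mean(4 corners)
unit = 3.47² × 0.21 / (4×255) = 0.00247901 mm³ per gray-sum
row 0: Σ corner-gray over 5 cells = 2645  → 6.5570
row 1: Σ corner-gray over 5 cells = 2390  → 5.9248
row 2: Σ corner-gray over 5 cells = 2225  → 5.5158
row 3: Σ corner-gray over 5 cells = 2577  → 6.3884
row 4: Σ corner-gray over 5 cells = 3151  → 7.8114
row 5: Σ corner-gray over 5 cells = 3261  → 8.0840
row 6: Σ corner-gray over 5 cells = 2694  → 6.6784
row 7: Σ corner-gray over 5 cells = 2512  → 6.2273
row 8: Σ corner-gray over 5 cells = 2509  → 6.2198
Σ rows: total corner-gray = 23964  → 59.4070 mm³


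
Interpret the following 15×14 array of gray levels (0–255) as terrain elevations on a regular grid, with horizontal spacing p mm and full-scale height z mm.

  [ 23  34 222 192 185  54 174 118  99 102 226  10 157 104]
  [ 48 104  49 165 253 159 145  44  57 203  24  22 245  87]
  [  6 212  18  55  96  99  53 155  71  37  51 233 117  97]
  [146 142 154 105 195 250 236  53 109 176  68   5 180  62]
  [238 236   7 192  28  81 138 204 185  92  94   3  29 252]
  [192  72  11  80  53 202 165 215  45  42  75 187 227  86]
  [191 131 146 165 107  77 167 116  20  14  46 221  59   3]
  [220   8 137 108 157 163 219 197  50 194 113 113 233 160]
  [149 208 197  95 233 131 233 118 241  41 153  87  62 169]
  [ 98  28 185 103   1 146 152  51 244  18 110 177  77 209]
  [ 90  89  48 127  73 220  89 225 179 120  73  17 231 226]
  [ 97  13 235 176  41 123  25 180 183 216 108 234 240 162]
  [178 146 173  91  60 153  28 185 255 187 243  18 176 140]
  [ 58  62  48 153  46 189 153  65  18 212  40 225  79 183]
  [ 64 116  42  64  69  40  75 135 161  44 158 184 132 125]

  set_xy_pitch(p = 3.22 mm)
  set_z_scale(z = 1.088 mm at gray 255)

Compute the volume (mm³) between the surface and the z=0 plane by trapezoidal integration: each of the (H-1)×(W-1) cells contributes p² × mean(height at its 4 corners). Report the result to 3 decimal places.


998.640

height_mm = gray/255 × 1.088; cell vol = 3.22² × mean(4 corners)
unit = 3.22² × 1.088 / (4×255) = 0.0110596 mm³ per gray-sum
row 0: Σ corner-gray over 13 cells = 6348  → 70.2065
row 1: Σ corner-gray over 13 cells = 5572  → 61.6242
row 2: Σ corner-gray over 13 cells = 6051  → 66.9218
row 3: Σ corner-gray over 13 cells = 6622  → 73.2368
row 4: Σ corner-gray over 13 cells = 6094  → 67.3974
row 5: Σ corner-gray over 13 cells = 5758  → 63.6813
row 6: Σ corner-gray over 13 cells = 6496  → 71.8433
row 7: Σ corner-gray over 13 cells = 7680  → 84.9379
row 8: Σ corner-gray over 13 cells = 6807  → 75.2829
row 9: Σ corner-gray over 13 cells = 6189  → 68.4480
row 10: Σ corner-gray over 13 cells = 7105  → 78.5786
row 11: Σ corner-gray over 13 cells = 7555  → 83.5555
row 12: Σ corner-gray over 13 cells = 6569  → 72.6507
row 13: Σ corner-gray over 13 cells = 5450  → 60.2750
Σ rows: total corner-gray = 90296  → 998.6400 mm³


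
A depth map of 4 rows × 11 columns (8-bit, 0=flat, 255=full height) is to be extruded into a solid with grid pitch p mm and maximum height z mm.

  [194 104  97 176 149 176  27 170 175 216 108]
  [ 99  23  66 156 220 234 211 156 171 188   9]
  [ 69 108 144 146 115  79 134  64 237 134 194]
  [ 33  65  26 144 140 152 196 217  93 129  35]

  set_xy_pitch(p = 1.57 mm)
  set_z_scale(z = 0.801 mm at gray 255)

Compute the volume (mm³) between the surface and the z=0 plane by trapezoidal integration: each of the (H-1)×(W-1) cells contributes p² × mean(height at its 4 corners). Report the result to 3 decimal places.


31.668

height_mm = gray/255 × 0.801; cell vol = 1.57² × mean(4 corners)
unit = 1.57² × 0.801 / (4×255) = 0.00193567 mm³ per gray-sum
row 0: Σ corner-gray over 10 cells = 5840  → 11.3043
row 1: Σ corner-gray over 10 cells = 5543  → 10.7294
row 2: Σ corner-gray over 10 cells = 4977  → 9.6338
Σ rows: total corner-gray = 16360  → 31.6676 mm³


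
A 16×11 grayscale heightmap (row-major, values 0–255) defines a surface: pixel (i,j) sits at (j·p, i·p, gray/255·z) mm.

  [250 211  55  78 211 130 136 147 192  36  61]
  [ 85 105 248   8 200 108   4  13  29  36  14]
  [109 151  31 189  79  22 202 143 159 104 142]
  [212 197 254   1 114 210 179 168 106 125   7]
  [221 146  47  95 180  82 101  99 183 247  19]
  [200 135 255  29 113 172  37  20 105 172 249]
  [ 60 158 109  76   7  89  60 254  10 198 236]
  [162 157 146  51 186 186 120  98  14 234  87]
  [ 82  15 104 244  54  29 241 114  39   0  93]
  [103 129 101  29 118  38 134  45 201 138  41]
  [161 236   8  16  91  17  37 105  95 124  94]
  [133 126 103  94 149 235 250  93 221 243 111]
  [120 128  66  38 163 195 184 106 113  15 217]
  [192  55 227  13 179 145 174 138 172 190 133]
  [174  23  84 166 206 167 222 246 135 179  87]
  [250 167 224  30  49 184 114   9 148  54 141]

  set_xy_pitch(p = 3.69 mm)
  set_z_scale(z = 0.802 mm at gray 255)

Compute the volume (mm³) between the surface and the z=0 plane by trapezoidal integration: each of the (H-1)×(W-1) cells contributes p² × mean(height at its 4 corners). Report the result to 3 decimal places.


785.220

height_mm = gray/255 × 0.802; cell vol = 3.69² × mean(4 corners)
unit = 3.69² × 0.802 / (4×255) = 0.010706 mm³ per gray-sum
row 0: Σ corner-gray over 10 cells = 4304  → 46.0786
row 1: Σ corner-gray over 10 cells = 4012  → 42.9524
row 2: Σ corner-gray over 10 cells = 5338  → 57.1486
row 3: Σ corner-gray over 10 cells = 5527  → 59.1720
row 4: Σ corner-gray over 10 cells = 5125  → 54.8682
row 5: Σ corner-gray over 10 cells = 4743  → 50.7785
row 6: Σ corner-gray over 10 cells = 4851  → 51.9348
row 7: Σ corner-gray over 10 cells = 4488  → 48.0485
row 8: Σ corner-gray over 10 cells = 3865  → 41.3787
row 9: Σ corner-gray over 10 cells = 3723  → 39.8584
row 10: Σ corner-gray over 10 cells = 4985  → 53.3694
row 11: Σ corner-gray over 10 cells = 5625  → 60.2212
row 12: Σ corner-gray over 10 cells = 5264  → 56.3563
row 13: Σ corner-gray over 10 cells = 6028  → 64.5357
row 14: Σ corner-gray over 10 cells = 5466  → 58.5190
Σ rows: total corner-gray = 73344  → 785.2203 mm³


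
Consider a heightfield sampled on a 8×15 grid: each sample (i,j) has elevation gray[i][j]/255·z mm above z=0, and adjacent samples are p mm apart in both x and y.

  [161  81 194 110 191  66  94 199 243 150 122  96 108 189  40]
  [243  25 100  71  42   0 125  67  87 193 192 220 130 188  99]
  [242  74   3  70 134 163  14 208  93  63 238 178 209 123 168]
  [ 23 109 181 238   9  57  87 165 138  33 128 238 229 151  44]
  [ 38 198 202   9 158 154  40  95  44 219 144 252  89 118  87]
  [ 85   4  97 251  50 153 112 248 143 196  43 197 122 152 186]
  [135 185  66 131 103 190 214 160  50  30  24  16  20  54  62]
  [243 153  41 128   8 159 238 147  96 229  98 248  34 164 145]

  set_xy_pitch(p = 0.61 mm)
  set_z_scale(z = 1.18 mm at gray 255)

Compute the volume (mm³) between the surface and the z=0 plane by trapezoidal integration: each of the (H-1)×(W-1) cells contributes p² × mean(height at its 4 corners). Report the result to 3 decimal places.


height_mm = gray/255 × 1.18; cell vol = 0.61² × mean(4 corners)
unit = 0.61² × 1.18 / (4×255) = 0.000430469 mm³ per gray-sum
row 0: Σ corner-gray over 14 cells = 7109  → 3.0602
row 1: Σ corner-gray over 14 cells = 6772  → 2.9151
row 2: Σ corner-gray over 14 cells = 7143  → 3.0748
row 3: Σ corner-gray over 14 cells = 7162  → 3.0830
row 4: Σ corner-gray over 14 cells = 7376  → 3.1751
row 5: Σ corner-gray over 14 cells = 6490  → 2.7937
row 6: Σ corner-gray over 14 cells = 6557  → 2.8226
Σ rows: total corner-gray = 48609  → 20.9246 mm³

20.925


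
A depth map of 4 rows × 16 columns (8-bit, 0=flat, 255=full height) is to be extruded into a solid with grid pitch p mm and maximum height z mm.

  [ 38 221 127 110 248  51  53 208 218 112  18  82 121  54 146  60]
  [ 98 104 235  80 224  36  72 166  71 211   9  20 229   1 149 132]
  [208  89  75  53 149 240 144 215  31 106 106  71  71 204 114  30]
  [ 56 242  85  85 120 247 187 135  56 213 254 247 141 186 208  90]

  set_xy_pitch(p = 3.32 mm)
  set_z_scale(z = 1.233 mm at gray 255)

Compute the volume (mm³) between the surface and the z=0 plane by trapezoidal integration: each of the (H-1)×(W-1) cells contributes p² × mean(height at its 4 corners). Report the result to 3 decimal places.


height_mm = gray/255 × 1.233; cell vol = 3.32² × mean(4 corners)
unit = 3.32² × 1.233 / (4×255) = 0.0133241 mm³ per gray-sum
row 0: Σ corner-gray over 15 cells = 7080  → 94.3349
row 1: Σ corner-gray over 15 cells = 7018  → 93.5088
row 2: Σ corner-gray over 15 cells = 8532  → 113.6815
Σ rows: total corner-gray = 22630  → 301.5252 mm³

301.525


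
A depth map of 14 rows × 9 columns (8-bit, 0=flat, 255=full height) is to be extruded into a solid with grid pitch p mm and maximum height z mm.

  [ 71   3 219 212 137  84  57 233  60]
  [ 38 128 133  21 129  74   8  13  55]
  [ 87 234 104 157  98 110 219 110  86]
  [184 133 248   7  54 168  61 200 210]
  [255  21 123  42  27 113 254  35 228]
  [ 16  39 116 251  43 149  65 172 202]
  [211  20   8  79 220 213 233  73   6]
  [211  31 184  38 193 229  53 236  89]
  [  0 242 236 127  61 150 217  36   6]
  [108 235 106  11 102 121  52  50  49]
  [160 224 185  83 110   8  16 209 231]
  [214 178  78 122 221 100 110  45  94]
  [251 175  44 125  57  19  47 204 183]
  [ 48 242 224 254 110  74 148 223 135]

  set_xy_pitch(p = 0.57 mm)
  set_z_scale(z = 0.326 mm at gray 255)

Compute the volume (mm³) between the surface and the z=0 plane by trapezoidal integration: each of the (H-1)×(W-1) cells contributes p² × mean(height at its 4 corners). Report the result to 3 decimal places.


height_mm = gray/255 × 0.326; cell vol = 0.57² × mean(4 corners)
unit = 0.57² × 0.326 / (4×255) = 0.000103841 mm³ per gray-sum
row 0: Σ corner-gray over 8 cells = 3126  → 0.3246
row 1: Σ corner-gray over 8 cells = 3342  → 0.3470
row 2: Σ corner-gray over 8 cells = 4373  → 0.4541
row 3: Σ corner-gray over 8 cells = 3849  → 0.3997
row 4: Σ corner-gray over 8 cells = 3601  → 0.3739
row 5: Σ corner-gray over 8 cells = 3797  → 0.3943
row 6: Σ corner-gray over 8 cells = 4137  → 0.4296
row 7: Σ corner-gray over 8 cells = 4372  → 0.4540
row 8: Σ corner-gray over 8 cells = 3655  → 0.3795
row 9: Σ corner-gray over 8 cells = 3572  → 0.3709
row 10: Σ corner-gray over 8 cells = 4077  → 0.4234
row 11: Σ corner-gray over 8 cells = 3792  → 0.3938
row 12: Σ corner-gray over 8 cells = 4509  → 0.4682
Σ rows: total corner-gray = 50202  → 5.2130 mm³

5.213


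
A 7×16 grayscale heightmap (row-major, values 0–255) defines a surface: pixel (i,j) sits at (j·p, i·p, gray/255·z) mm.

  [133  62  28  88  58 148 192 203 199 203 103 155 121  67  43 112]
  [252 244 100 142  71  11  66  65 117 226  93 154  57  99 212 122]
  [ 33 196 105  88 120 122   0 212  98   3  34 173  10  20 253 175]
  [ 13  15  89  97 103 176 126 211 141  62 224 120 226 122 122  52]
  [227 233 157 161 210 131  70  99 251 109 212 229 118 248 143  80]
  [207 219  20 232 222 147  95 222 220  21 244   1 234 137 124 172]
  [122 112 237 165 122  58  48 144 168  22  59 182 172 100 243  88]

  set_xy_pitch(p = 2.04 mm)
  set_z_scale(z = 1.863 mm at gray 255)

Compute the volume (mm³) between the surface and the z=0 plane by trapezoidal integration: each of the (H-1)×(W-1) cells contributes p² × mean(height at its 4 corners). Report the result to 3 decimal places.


363.793

height_mm = gray/255 × 1.863; cell vol = 2.04² × mean(4 corners)
unit = 2.04² × 1.863 / (4×255) = 0.00760104 mm³ per gray-sum
row 0: Σ corner-gray over 15 cells = 7273  → 55.2824
row 1: Σ corner-gray over 15 cells = 6764  → 51.4134
row 2: Σ corner-gray over 15 cells = 6809  → 51.7555
row 3: Σ corner-gray over 15 cells = 8782  → 66.7523
row 4: Σ corner-gray over 15 cells = 9704  → 73.7605
row 5: Σ corner-gray over 15 cells = 8529  → 64.8293
Σ rows: total corner-gray = 47861  → 363.7934 mm³


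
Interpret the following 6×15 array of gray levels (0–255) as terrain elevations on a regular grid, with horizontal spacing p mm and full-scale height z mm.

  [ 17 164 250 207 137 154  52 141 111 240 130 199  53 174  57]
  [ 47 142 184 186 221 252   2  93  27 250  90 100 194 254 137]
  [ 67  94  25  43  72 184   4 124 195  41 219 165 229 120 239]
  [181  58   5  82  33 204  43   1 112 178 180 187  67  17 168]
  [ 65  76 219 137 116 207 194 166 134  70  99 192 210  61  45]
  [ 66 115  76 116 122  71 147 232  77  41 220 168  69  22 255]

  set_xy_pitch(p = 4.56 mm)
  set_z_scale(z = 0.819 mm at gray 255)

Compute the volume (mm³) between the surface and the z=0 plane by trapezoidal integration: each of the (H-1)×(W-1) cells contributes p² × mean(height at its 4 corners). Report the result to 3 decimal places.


592.726

height_mm = gray/255 × 0.819; cell vol = 4.56² × mean(4 corners)
unit = 4.56² × 0.819 / (4×255) = 0.016696 mm³ per gray-sum
row 0: Σ corner-gray over 14 cells = 8272  → 138.1096
row 1: Σ corner-gray over 14 cells = 7510  → 125.3872
row 2: Σ corner-gray over 14 cells = 6019  → 100.4935
row 3: Σ corner-gray over 14 cells = 6555  → 109.4425
row 4: Σ corner-gray over 14 cells = 7145  → 119.2932
Σ rows: total corner-gray = 35501  → 592.7260 mm³


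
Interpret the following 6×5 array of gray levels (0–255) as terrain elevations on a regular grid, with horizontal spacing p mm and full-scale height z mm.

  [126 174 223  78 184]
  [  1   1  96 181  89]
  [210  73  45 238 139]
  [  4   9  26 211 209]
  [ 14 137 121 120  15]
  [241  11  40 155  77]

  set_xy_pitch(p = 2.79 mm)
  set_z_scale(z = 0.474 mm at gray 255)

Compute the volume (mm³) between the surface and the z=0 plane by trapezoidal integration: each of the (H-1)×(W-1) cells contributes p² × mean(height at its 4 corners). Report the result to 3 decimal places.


height_mm = gray/255 × 0.474; cell vol = 2.79² × mean(4 corners)
unit = 2.79² × 0.474 / (4×255) = 0.00361732 mm³ per gray-sum
row 0: Σ corner-gray over 4 cells = 1906  → 6.8946
row 1: Σ corner-gray over 4 cells = 1707  → 6.1748
row 2: Σ corner-gray over 4 cells = 1766  → 6.3882
row 3: Σ corner-gray over 4 cells = 1490  → 5.3898
row 4: Σ corner-gray over 4 cells = 1515  → 5.4802
Σ rows: total corner-gray = 8384  → 30.3276 mm³

30.328


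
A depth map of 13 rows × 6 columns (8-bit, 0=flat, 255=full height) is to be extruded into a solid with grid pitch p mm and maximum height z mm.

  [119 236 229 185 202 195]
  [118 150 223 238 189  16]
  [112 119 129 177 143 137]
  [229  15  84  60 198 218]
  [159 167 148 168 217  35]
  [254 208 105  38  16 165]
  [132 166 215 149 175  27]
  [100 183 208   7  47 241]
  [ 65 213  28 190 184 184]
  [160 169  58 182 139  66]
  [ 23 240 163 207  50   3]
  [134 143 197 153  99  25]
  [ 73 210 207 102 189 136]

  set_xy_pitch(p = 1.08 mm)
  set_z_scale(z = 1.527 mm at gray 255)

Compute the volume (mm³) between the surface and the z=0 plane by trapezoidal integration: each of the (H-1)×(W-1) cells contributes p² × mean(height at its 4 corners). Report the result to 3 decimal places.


height_mm = gray/255 × 1.527; cell vol = 1.08² × mean(4 corners)
unit = 1.08² × 1.527 / (4×255) = 0.00174617 mm³ per gray-sum
row 0: Σ corner-gray over 5 cells = 3752  → 6.5516
row 1: Σ corner-gray over 5 cells = 3119  → 5.4463
row 2: Σ corner-gray over 5 cells = 2546  → 4.4457
row 3: Σ corner-gray over 5 cells = 2755  → 4.8107
row 4: Σ corner-gray over 5 cells = 2747  → 4.7967
row 5: Σ corner-gray over 5 cells = 2722  → 4.7531
row 6: Σ corner-gray over 5 cells = 2800  → 4.8893
row 7: Σ corner-gray over 5 cells = 2710  → 4.7321
row 8: Σ corner-gray over 5 cells = 2801  → 4.8910
row 9: Σ corner-gray over 5 cells = 2668  → 4.6588
row 10: Σ corner-gray over 5 cells = 2689  → 4.6954
row 11: Σ corner-gray over 5 cells = 2968  → 5.1826
Σ rows: total corner-gray = 34277  → 59.8534 mm³

59.853


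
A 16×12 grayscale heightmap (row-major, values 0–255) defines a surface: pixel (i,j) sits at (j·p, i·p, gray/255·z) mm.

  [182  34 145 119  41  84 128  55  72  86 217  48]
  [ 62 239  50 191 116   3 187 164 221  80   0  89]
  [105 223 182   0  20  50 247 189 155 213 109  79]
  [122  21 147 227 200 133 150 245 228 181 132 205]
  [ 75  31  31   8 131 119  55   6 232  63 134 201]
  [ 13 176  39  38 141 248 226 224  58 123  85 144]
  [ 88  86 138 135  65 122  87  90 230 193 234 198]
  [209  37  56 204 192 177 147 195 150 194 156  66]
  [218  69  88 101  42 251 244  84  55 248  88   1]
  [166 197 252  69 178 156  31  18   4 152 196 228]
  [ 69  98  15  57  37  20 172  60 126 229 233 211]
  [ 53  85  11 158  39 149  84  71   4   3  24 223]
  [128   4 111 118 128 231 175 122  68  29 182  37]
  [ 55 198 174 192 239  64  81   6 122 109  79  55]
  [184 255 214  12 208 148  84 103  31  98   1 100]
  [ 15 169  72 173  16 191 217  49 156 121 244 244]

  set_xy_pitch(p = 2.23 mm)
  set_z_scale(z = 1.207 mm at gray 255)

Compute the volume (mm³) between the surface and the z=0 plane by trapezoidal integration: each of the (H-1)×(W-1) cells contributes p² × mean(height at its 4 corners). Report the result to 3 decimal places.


height_mm = gray/255 × 1.207; cell vol = 2.23² × mean(4 corners)
unit = 2.23² × 1.207 / (4×255) = 0.0058846 mm³ per gray-sum
row 0: Σ corner-gray over 11 cells = 4845  → 28.5109
row 1: Σ corner-gray over 11 cells = 5613  → 33.0303
row 2: Σ corner-gray over 11 cells = 6615  → 38.9266
row 3: Σ corner-gray over 11 cells = 5551  → 32.6654
row 4: Σ corner-gray over 11 cells = 4769  → 28.0636
row 5: Σ corner-gray over 11 cells = 5919  → 34.8309
row 6: Σ corner-gray over 11 cells = 6337  → 37.2907
row 7: Σ corner-gray over 11 cells = 6050  → 35.6018
row 8: Σ corner-gray over 11 cells = 5659  → 33.3009
row 9: Σ corner-gray over 11 cells = 5274  → 31.0354
row 10: Σ corner-gray over 11 cells = 3906  → 22.9852
row 11: Σ corner-gray over 11 cells = 4033  → 23.7326
row 12: Σ corner-gray over 11 cells = 5139  → 30.2410
row 13: Σ corner-gray over 11 cells = 5230  → 30.7764
row 14: Σ corner-gray over 11 cells = 5667  → 33.3480
Σ rows: total corner-gray = 80607  → 474.3398 mm³

474.340


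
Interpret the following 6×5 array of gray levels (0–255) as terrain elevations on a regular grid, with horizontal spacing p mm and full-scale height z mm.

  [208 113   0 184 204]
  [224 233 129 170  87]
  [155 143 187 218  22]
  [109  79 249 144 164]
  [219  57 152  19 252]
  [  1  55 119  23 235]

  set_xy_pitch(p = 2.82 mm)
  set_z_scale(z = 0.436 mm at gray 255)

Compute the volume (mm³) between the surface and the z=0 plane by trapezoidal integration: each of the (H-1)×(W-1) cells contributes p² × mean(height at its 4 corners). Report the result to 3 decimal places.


height_mm = gray/255 × 0.436; cell vol = 2.82² × mean(4 corners)
unit = 2.82² × 0.436 / (4×255) = 0.00339926 mm³ per gray-sum
row 0: Σ corner-gray over 4 cells = 2381  → 8.0936
row 1: Σ corner-gray over 4 cells = 2648  → 9.0012
row 2: Σ corner-gray over 4 cells = 2490  → 8.4642
row 3: Σ corner-gray over 4 cells = 2144  → 7.2880
row 4: Σ corner-gray over 4 cells = 1557  → 5.2926
Σ rows: total corner-gray = 11220  → 38.1397 mm³

38.140


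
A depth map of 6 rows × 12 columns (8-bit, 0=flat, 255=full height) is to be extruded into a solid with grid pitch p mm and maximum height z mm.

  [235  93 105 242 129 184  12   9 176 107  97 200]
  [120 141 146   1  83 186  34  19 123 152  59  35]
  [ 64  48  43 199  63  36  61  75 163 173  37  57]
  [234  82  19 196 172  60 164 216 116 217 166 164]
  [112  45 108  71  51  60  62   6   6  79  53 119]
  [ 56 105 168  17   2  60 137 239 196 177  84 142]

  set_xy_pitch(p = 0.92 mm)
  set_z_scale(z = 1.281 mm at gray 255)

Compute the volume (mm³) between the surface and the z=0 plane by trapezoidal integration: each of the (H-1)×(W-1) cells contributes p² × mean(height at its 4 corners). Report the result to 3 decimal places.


height_mm = gray/255 × 1.281; cell vol = 0.92² × mean(4 corners)
unit = 0.92² × 1.281 / (4×255) = 0.00106298 mm³ per gray-sum
row 0: Σ corner-gray over 11 cells = 4786  → 5.0874
row 1: Σ corner-gray over 11 cells = 3960  → 4.2094
row 2: Σ corner-gray over 11 cells = 5131  → 5.4541
row 3: Σ corner-gray over 11 cells = 4527  → 4.8121
row 4: Σ corner-gray over 11 cells = 3881  → 4.1254
Σ rows: total corner-gray = 22285  → 23.6885 mm³

23.688


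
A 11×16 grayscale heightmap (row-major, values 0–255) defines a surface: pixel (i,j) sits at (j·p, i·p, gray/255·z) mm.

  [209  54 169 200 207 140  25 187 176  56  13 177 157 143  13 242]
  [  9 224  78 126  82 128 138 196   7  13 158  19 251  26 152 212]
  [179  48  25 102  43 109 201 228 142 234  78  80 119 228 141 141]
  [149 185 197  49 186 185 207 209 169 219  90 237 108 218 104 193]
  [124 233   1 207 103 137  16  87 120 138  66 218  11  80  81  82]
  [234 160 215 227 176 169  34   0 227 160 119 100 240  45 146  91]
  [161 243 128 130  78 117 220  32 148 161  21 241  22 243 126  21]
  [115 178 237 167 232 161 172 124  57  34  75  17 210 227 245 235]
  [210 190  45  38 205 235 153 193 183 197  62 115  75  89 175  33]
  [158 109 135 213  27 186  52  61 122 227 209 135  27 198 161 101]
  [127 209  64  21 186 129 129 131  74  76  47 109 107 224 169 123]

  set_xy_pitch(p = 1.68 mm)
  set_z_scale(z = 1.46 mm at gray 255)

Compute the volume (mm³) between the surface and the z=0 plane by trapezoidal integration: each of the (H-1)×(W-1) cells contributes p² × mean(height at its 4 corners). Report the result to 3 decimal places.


326.639

height_mm = gray/255 × 1.46; cell vol = 1.68² × mean(4 corners)
unit = 1.68² × 1.46 / (4×255) = 0.00403991 mm³ per gray-sum
row 0: Σ corner-gray over 15 cells = 7302  → 29.4994
row 1: Σ corner-gray over 15 cells = 7293  → 29.4630
row 2: Σ corner-gray over 15 cells = 8944  → 36.1329
row 3: Σ corner-gray over 15 cells = 8270  → 33.4100
row 4: Σ corner-gray over 15 cells = 7563  → 30.5538
row 5: Σ corner-gray over 15 cells = 8363  → 33.7857
row 6: Σ corner-gray over 15 cells = 8624  → 34.8401
row 7: Σ corner-gray over 15 cells = 8775  → 35.4502
row 8: Σ corner-gray over 15 cells = 8136  → 32.8687
row 9: Σ corner-gray over 15 cells = 7583  → 30.6346
Σ rows: total corner-gray = 80853  → 326.6385 mm³


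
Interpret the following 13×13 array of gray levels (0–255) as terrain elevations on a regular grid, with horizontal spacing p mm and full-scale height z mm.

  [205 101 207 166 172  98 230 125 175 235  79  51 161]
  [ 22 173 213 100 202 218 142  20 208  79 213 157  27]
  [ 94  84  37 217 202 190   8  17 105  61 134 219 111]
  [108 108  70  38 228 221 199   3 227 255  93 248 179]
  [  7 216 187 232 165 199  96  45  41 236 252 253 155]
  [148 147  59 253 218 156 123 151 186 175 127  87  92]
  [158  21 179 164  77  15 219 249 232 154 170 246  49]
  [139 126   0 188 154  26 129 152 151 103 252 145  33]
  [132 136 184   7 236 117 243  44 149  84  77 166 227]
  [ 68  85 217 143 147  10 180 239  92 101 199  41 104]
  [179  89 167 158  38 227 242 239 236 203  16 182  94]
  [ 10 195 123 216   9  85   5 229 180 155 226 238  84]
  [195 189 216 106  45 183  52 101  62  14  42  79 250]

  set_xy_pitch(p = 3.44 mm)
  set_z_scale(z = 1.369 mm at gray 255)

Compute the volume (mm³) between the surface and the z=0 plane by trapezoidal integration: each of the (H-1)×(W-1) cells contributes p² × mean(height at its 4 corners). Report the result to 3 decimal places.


1300.892

height_mm = gray/255 × 1.369; cell vol = 3.44² × mean(4 corners)
unit = 3.44² × 1.369 / (4×255) = 0.0158825 mm³ per gray-sum
row 0: Σ corner-gray over 12 cells = 7143  → 113.4490
row 1: Σ corner-gray over 12 cells = 6252  → 99.2977
row 2: Σ corner-gray over 12 cells = 6420  → 101.9660
row 3: Σ corner-gray over 12 cells = 7673  → 121.8668
row 4: Σ corner-gray over 12 cells = 7610  → 120.8662
row 5: Σ corner-gray over 12 cells = 7263  → 115.3549
row 6: Σ corner-gray over 12 cells = 6683  → 106.1431
row 7: Σ corner-gray over 12 cells = 6269  → 99.5677
row 8: Σ corner-gray over 12 cells = 6325  → 100.4571
row 9: Σ corner-gray over 12 cells = 6947  → 110.3361
row 10: Σ corner-gray over 12 cells = 7283  → 115.6726
row 11: Σ corner-gray over 12 cells = 6039  → 95.9147
Σ rows: total corner-gray = 81907  → 1300.8918 mm³


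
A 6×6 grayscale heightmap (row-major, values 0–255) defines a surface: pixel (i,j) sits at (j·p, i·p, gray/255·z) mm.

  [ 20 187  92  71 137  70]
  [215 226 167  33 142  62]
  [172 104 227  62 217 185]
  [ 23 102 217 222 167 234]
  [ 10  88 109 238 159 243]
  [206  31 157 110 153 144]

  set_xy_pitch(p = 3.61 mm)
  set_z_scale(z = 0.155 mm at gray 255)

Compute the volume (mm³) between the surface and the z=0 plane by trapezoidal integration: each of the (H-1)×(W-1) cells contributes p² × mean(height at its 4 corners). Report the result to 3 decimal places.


28.763

height_mm = gray/255 × 0.155; cell vol = 3.61² × mean(4 corners)
unit = 3.61² × 0.155 / (4×255) = 0.00198037 mm³ per gray-sum
row 0: Σ corner-gray over 5 cells = 2477  → 4.9054
row 1: Σ corner-gray over 5 cells = 2990  → 5.9213
row 2: Σ corner-gray over 5 cells = 3250  → 6.4362
row 3: Σ corner-gray over 5 cells = 3114  → 6.1669
row 4: Σ corner-gray over 5 cells = 2693  → 5.3331
Σ rows: total corner-gray = 14524  → 28.7629 mm³


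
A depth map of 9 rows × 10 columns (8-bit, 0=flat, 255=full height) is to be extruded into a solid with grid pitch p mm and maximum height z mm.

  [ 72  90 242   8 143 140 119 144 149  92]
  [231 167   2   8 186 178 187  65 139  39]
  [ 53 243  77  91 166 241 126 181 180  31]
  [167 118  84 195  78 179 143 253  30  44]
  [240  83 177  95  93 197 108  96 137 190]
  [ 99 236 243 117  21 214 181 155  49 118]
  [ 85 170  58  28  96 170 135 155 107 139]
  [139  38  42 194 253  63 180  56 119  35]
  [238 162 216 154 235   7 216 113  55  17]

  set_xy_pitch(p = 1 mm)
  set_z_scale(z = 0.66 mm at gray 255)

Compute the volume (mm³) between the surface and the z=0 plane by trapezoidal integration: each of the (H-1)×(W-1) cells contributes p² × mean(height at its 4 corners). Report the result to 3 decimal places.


24.302

height_mm = gray/255 × 0.66; cell vol = 1² × mean(4 corners)
unit = 1² × 0.66 / (4×255) = 0.000647059 mm³ per gray-sum
row 0: Σ corner-gray over 9 cells = 4368  → 2.8264
row 1: Σ corner-gray over 9 cells = 4828  → 3.1240
row 2: Σ corner-gray over 9 cells = 5065  → 3.2774
row 3: Σ corner-gray over 9 cells = 4773  → 3.0884
row 4: Σ corner-gray over 9 cells = 5051  → 3.2683
row 5: Σ corner-gray over 9 cells = 4711  → 3.0483
row 6: Σ corner-gray over 9 cells = 4126  → 2.6698
row 7: Σ corner-gray over 9 cells = 4635  → 2.9991
Σ rows: total corner-gray = 37557  → 24.3016 mm³


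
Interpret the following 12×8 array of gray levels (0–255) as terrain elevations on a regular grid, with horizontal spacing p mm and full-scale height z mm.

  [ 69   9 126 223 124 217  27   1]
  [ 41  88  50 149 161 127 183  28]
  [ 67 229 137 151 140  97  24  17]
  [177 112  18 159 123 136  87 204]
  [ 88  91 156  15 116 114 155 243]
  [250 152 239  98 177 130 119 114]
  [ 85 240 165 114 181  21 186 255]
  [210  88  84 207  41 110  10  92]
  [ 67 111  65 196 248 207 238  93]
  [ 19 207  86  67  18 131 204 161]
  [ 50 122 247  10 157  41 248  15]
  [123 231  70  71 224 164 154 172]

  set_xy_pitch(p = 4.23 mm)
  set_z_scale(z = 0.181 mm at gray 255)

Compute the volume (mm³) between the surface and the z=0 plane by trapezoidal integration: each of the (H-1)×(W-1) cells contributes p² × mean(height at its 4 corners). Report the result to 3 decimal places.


124.874

height_mm = gray/255 × 0.181; cell vol = 4.23² × mean(4 corners)
unit = 4.23² × 0.181 / (4×255) = 0.00317511 mm³ per gray-sum
row 0: Σ corner-gray over 7 cells = 3107  → 9.8651
row 1: Σ corner-gray over 7 cells = 3225  → 10.2397
row 2: Σ corner-gray over 7 cells = 3291  → 10.4493
row 3: Σ corner-gray over 7 cells = 3276  → 10.4017
row 4: Σ corner-gray over 7 cells = 3819  → 12.1258
row 5: Σ corner-gray over 7 cells = 4348  → 13.8054
row 6: Σ corner-gray over 7 cells = 3536  → 11.2272
row 7: Σ corner-gray over 7 cells = 3672  → 11.6590
row 8: Σ corner-gray over 7 cells = 3896  → 12.3702
row 9: Σ corner-gray over 7 cells = 3321  → 10.5445
row 10: Σ corner-gray over 7 cells = 3838  → 12.1861
Σ rows: total corner-gray = 39329  → 124.8740 mm³


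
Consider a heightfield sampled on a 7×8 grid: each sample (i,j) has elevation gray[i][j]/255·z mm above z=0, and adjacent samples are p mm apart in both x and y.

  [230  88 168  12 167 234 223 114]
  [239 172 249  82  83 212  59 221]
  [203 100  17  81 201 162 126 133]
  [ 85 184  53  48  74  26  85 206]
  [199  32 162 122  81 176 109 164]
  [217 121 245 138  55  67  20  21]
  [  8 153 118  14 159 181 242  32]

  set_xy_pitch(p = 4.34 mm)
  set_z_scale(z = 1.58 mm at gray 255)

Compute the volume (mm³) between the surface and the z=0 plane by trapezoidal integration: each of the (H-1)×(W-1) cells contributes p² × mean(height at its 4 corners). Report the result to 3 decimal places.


602.382

height_mm = gray/255 × 1.58; cell vol = 4.34² × mean(4 corners)
unit = 4.34² × 1.58 / (4×255) = 0.0291767 mm³ per gray-sum
row 0: Σ corner-gray over 7 cells = 4302  → 125.5182
row 1: Σ corner-gray over 7 cells = 3884  → 113.3224
row 2: Σ corner-gray over 7 cells = 2941  → 85.8087
row 3: Σ corner-gray over 7 cells = 2958  → 86.3047
row 4: Σ corner-gray over 7 cells = 3257  → 95.0286
row 5: Σ corner-gray over 7 cells = 3304  → 96.3999
Σ rows: total corner-gray = 20646  → 602.3824 mm³


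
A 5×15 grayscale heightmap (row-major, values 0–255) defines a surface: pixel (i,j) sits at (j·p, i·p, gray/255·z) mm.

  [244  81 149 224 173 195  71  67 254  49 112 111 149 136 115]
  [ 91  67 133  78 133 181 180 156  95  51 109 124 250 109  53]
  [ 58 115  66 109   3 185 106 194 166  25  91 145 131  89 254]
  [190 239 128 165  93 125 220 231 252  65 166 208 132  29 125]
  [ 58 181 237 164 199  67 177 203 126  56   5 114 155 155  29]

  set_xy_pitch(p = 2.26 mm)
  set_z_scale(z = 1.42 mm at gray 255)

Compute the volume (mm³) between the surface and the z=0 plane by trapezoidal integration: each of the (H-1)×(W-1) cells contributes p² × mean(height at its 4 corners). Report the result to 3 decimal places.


211.782

height_mm = gray/255 × 1.42; cell vol = 2.26² × mean(4 corners)
unit = 2.26² × 1.42 / (4×255) = 0.00711058 mm³ per gray-sum
row 0: Σ corner-gray over 14 cells = 7377  → 52.4548
row 1: Σ corner-gray over 14 cells = 6638  → 47.2000
row 2: Σ corner-gray over 14 cells = 7583  → 53.9195
row 3: Σ corner-gray over 14 cells = 8186  → 58.2072
Σ rows: total corner-gray = 29784  → 211.7815 mm³


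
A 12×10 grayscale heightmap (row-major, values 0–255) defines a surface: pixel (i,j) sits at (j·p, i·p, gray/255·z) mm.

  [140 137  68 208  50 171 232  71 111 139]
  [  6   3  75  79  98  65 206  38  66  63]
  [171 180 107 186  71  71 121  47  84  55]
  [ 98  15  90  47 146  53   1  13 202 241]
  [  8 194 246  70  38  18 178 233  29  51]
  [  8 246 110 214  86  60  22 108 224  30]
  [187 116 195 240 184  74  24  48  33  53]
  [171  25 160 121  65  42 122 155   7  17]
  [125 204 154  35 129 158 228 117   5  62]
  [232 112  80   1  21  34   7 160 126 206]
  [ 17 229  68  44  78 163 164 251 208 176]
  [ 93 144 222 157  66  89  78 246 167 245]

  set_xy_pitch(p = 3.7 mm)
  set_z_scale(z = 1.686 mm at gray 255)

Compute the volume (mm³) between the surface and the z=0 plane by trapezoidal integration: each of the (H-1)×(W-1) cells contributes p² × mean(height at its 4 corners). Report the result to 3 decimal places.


height_mm = gray/255 × 1.686; cell vol = 3.7² × mean(4 corners)
unit = 3.7² × 1.686 / (4×255) = 0.0226288 mm³ per gray-sum
row 0: Σ corner-gray over 9 cells = 3704  → 83.8169
row 1: Σ corner-gray over 9 cells = 3289  → 74.4260
row 2: Σ corner-gray over 9 cells = 3433  → 77.6845
row 3: Σ corner-gray over 9 cells = 3544  → 80.1963
row 4: Σ corner-gray over 9 cells = 4249  → 96.1496
row 5: Σ corner-gray over 9 cells = 4246  → 96.0817
row 6: Σ corner-gray over 9 cells = 3650  → 82.5950
row 7: Σ corner-gray over 9 cells = 3829  → 86.6455
row 8: Σ corner-gray over 9 cells = 3767  → 85.2426
row 9: Σ corner-gray over 9 cells = 4123  → 93.2984
row 10: Σ corner-gray over 9 cells = 5279  → 119.4572
Σ rows: total corner-gray = 43113  → 975.5939 mm³

975.594


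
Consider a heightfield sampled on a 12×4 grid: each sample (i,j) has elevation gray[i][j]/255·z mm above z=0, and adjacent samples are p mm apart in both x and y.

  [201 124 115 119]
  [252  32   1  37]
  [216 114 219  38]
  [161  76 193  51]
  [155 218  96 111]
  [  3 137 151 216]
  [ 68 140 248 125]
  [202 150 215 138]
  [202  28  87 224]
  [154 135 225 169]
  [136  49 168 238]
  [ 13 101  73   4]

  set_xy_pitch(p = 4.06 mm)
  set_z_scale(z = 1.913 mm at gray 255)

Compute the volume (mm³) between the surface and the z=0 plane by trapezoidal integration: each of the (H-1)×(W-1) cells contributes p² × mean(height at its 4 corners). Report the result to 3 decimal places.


546.667

height_mm = gray/255 × 1.913; cell vol = 4.06² × mean(4 corners)
unit = 4.06² × 1.913 / (4×255) = 0.0309148 mm³ per gray-sum
row 0: Σ corner-gray over 3 cells = 1153  → 35.6448
row 1: Σ corner-gray over 3 cells = 1275  → 39.4164
row 2: Σ corner-gray over 3 cells = 1670  → 51.6278
row 3: Σ corner-gray over 3 cells = 1644  → 50.8240
row 4: Σ corner-gray over 3 cells = 1689  → 52.2151
row 5: Σ corner-gray over 3 cells = 1764  → 54.5338
row 6: Σ corner-gray over 3 cells = 2039  → 63.0353
row 7: Σ corner-gray over 3 cells = 1726  → 53.3590
row 8: Σ corner-gray over 3 cells = 1699  → 52.5243
row 9: Σ corner-gray over 3 cells = 1851  → 57.2234
row 10: Σ corner-gray over 3 cells = 1173  → 36.2631
Σ rows: total corner-gray = 17683  → 546.6669 mm³
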